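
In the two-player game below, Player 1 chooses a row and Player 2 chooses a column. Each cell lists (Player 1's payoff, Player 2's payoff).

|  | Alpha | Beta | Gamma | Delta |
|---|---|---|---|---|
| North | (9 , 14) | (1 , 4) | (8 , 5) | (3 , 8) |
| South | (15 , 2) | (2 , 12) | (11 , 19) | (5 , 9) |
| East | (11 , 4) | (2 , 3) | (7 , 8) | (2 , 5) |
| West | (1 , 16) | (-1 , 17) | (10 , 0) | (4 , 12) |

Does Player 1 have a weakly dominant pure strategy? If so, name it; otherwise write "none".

South vs North: Alpha: 15>9, Beta: 2>1, Gamma: 11>8, Delta: 5>3.
South vs East: Alpha: 15>11, Beta: 2=2, Gamma: 11>7, Delta: 5>2.
South vs West: Alpha: 15>1, Beta: 2>-1, Gamma: 11>10, Delta: 5>4.
South is at least as good as every other strategy against every opponent action, so it is weakly dominant.

South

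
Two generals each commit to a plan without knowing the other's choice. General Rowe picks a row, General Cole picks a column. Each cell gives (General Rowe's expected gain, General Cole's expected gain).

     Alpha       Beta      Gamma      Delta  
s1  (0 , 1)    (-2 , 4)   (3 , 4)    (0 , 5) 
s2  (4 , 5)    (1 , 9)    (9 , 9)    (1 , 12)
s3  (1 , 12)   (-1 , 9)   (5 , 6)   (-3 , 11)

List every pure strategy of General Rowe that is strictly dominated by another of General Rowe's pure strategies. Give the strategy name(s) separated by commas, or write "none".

s1: dominated, since s2 does at least as well everywhere (Alpha: 4>0, Beta: 1>-2, Gamma: 9>3, Delta: 1>0).
s2: no other strategy beats it everywhere (s1 at Alpha (4>0); s3 at Alpha (4>1)).
s3 is strictly dominated by s2 (Alpha: 4>1, Beta: 1>-1, Gamma: 9>5, Delta: 1>-3).

s1, s3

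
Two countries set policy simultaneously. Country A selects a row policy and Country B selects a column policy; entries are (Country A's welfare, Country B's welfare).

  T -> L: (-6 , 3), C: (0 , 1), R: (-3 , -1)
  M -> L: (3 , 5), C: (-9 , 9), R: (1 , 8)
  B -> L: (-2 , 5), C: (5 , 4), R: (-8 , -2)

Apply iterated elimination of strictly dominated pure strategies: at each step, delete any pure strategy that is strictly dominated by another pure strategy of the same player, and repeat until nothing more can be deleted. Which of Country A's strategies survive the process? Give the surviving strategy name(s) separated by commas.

Column R is eliminated: C beats it against every remaining row (T: 1>-1, M: 9>8, B: 4>-2).
Row T is eliminated: B beats it against every remaining column (L: -2>-6, C: 5>0).
Among the remaining strategies, none is strictly dominated by another pure strategy of the same player, so the elimination stops.
Surviving strategies — Country A: {M, B}; Country B: {L, C}.

M, B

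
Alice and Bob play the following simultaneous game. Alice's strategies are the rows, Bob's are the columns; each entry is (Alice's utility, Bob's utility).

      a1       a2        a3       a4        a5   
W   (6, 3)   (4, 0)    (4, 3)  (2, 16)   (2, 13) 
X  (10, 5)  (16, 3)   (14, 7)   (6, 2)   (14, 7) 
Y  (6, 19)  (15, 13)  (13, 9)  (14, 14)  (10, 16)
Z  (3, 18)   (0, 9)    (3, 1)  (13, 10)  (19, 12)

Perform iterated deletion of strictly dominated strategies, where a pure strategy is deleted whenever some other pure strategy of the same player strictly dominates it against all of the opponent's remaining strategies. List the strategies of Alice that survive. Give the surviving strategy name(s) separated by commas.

X, Z

For Alice, X strictly dominates W on the remaining columns (a1: 10>6, a2: 16>4, a3: 14>4, a4: 6>2, a5: 14>2); eliminate W.
Bob's strategy a2 is strictly dominated by a1 (X: 5>3, Y: 19>13, Z: 18>9) and is removed.
For Bob, a1 strictly dominates a4 on the remaining rows (X: 5>2, Y: 19>14, Z: 18>10); eliminate a4.
Alice's strategy Y is strictly dominated by X (a1: 10>6, a3: 14>13, a5: 14>10) and is removed.
Among the remaining strategies, none is strictly dominated by another pure strategy of the same player, so the elimination stops.
Surviving strategies — Alice: {X, Z}; Bob: {a1, a3, a5}.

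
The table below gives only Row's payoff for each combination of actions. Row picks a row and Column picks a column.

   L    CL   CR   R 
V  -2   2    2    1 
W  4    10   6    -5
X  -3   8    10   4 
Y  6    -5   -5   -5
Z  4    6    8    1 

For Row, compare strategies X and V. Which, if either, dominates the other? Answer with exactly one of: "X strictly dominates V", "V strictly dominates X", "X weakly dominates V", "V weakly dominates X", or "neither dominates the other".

neither dominates the other

Compare X to V across each choice by Column: L: -3<-2, CL: 8>2, CR: 10>2, R: 4>1.
X does better at CL, CR, R but worse at L; neither strategy dominates the other.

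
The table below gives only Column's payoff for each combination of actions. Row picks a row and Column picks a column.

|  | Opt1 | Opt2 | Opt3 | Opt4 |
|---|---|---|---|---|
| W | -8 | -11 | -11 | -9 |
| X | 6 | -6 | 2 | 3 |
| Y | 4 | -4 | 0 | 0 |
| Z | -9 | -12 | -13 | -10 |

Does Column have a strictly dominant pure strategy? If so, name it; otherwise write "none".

Opt1 vs Opt2: W: -8>-11, X: 6>-6, Y: 4>-4, Z: -9>-12.
Opt1 vs Opt3: W: -8>-11, X: 6>2, Y: 4>0, Z: -9>-13.
Opt1 vs Opt4: W: -8>-9, X: 6>3, Y: 4>0, Z: -9>-10.
Opt1 strictly beats every other strategy against every opponent action, so it is strictly dominant.

Opt1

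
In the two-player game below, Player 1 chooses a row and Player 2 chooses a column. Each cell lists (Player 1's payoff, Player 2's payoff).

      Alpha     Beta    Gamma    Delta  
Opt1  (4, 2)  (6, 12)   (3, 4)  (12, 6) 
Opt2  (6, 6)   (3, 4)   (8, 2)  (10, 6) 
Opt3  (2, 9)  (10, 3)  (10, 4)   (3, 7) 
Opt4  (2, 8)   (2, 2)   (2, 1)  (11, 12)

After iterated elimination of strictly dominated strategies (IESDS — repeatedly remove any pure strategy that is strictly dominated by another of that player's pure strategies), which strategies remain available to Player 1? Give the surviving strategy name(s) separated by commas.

Player 1's strategy Opt4 is strictly dominated by Opt1 (Alpha: 4>2, Beta: 6>2, Gamma: 3>2, Delta: 12>11) and is removed.
Player 2's strategy Gamma is strictly dominated by Delta (Opt1: 6>4, Opt2: 6>2, Opt3: 7>4) and is removed.
Among the remaining strategies, none is strictly dominated by another pure strategy of the same player, so the elimination stops.
Surviving strategies — Player 1: {Opt1, Opt2, Opt3}; Player 2: {Alpha, Beta, Delta}.

Opt1, Opt2, Opt3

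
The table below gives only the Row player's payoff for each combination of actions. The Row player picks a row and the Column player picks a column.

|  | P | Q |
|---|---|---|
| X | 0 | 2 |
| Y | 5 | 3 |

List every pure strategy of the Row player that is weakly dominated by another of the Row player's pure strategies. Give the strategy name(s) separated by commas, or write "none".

X

Y weakly dominates X — P: 5>0, Q: 3>2.
Nothing dominates Y: X at P (5>0).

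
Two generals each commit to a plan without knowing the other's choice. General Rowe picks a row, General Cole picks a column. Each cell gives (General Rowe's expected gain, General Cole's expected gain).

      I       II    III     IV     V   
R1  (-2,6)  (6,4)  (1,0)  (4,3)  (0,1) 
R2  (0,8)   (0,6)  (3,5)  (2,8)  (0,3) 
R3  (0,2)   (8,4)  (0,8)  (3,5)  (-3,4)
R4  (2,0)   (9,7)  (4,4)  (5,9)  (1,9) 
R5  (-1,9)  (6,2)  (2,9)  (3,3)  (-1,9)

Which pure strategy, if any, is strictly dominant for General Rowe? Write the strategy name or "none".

R4 vs R1: I: 2>-2, II: 9>6, III: 4>1, IV: 5>4, V: 1>0.
R4 vs R2: I: 2>0, II: 9>0, III: 4>3, IV: 5>2, V: 1>0.
R4 vs R3: I: 2>0, II: 9>8, III: 4>0, IV: 5>3, V: 1>-3.
R4 vs R5: I: 2>-1, II: 9>6, III: 4>2, IV: 5>3, V: 1>-1.
R4 strictly beats every other strategy against every opponent action, so it is strictly dominant.

R4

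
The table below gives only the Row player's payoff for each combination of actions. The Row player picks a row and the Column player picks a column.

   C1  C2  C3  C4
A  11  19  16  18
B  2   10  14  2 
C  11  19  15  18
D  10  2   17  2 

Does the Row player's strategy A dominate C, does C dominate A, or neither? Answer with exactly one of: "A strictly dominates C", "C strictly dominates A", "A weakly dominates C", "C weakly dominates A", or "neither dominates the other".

Compare A to C across each opponent action: C1: 11=11, C2: 19=19, C3: 16>15, C4: 18=18.
A is at least as good everywhere and strictly better somewhere (tied only at C1, C2, C4), so A weakly but not strictly dominates C.

A weakly dominates C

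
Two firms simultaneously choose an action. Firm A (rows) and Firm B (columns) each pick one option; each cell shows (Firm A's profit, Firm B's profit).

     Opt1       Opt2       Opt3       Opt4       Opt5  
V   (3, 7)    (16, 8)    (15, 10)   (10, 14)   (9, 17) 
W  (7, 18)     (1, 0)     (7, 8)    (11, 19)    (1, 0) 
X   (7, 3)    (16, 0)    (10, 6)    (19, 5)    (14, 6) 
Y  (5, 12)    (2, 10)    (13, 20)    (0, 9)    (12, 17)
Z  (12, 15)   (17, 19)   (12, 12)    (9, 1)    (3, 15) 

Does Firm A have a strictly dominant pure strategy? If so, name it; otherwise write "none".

V fails to dominate W at Opt1 (3<7).
W fails to dominate V at Opt2 (1<16).
X fails to dominate V at Opt2 (16=16).
Y fails to dominate V at Opt2 (2<16).
Z fails to dominate V at Opt3 (12<15).
No single strategy dominates all the others.

none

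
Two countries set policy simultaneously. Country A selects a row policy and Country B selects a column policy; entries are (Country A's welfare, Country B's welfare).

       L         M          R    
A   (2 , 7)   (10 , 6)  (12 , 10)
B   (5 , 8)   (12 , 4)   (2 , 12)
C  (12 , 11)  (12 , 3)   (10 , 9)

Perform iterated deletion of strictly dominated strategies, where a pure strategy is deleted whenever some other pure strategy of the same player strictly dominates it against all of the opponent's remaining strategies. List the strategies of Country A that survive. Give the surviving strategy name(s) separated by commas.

For Country B, L strictly dominates M on the remaining rows (A: 7>6, B: 8>4, C: 11>3); eliminate M.
For Country A, C strictly dominates B on the remaining columns (L: 12>5, R: 10>2); eliminate B.
Among the remaining strategies, none is strictly dominated by another pure strategy of the same player, so the elimination stops.
Surviving strategies — Country A: {A, C}; Country B: {L, R}.

A, C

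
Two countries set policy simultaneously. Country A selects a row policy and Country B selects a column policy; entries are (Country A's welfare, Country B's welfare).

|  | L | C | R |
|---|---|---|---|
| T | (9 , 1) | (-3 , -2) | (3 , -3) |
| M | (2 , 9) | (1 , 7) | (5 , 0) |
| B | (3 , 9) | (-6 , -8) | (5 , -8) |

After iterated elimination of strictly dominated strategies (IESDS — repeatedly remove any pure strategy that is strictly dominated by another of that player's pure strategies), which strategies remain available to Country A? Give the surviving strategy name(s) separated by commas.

Country B's strategy C is strictly dominated by L (T: 1>-2, M: 9>7, B: 9>-8) and is removed.
Column R is eliminated: L beats it against every remaining row (T: 1>-3, M: 9>0, B: 9>-8).
For Country A, T strictly dominates M on the remaining columns (L: 9>2); eliminate M.
Country A's strategy B is strictly dominated by T (L: 9>3) and is removed.
Among the remaining strategies, none is strictly dominated by another pure strategy of the same player, so the elimination stops.
Surviving strategies — Country A: {T}; Country B: {L}.

T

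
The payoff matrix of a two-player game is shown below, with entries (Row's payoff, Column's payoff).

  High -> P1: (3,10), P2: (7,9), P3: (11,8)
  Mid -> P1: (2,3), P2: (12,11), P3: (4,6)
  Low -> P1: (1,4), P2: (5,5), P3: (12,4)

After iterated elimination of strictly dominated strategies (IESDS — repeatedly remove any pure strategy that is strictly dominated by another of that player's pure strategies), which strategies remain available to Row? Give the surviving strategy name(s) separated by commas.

High, Mid

Column P3 is eliminated: P2 beats it against every remaining row (High: 9>8, Mid: 11>6, Low: 5>4).
For Row, High strictly dominates Low on the remaining columns (P1: 3>1, P2: 7>5); eliminate Low.
Among the remaining strategies, none is strictly dominated by another pure strategy of the same player, so the elimination stops.
Surviving strategies — Row: {High, Mid}; Column: {P1, P2}.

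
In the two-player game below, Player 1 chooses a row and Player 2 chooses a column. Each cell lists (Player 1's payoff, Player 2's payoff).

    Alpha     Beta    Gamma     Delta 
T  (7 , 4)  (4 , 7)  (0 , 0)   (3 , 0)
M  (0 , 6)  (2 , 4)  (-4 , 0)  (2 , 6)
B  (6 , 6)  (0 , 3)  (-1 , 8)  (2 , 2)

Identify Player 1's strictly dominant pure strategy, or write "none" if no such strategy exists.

T vs M: Alpha: 7>0, Beta: 4>2, Gamma: 0>-4, Delta: 3>2.
T vs B: Alpha: 7>6, Beta: 4>0, Gamma: 0>-1, Delta: 3>2.
T strictly beats every other strategy against every opponent action, so it is strictly dominant.

T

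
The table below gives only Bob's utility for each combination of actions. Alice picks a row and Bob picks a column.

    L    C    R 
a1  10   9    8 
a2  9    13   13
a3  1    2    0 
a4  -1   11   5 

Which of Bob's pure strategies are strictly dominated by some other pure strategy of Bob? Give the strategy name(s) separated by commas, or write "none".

Nothing dominates L: C at a1 (10>9); R at a1 (10>8).
C is not dominated — it holds its own against L at a2 (13>9); R at a1 (9>8).
R: no other strategy beats it everywhere (L at a2 (13>9); C at a2 (13=13)).

none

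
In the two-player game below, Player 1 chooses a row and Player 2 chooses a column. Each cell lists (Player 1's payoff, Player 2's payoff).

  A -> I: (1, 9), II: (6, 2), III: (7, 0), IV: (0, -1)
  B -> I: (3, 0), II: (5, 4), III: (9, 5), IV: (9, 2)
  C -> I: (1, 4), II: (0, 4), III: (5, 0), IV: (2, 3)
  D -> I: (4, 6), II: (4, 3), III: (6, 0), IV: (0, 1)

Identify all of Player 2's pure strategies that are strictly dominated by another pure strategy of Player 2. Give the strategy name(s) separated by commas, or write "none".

Nothing dominates I: II at A (9>2); III at A (9>0); IV at A (9>-1).
II: no other strategy beats it everywhere (I at B (4>0); III at A (2>0); IV at A (2>-1)).
Nothing dominates III: I at B (5>0); II at B (5>4); IV at A (0>-1).
IV is strictly dominated by II (A: 2>-1, B: 4>2, C: 4>3, D: 3>1).

IV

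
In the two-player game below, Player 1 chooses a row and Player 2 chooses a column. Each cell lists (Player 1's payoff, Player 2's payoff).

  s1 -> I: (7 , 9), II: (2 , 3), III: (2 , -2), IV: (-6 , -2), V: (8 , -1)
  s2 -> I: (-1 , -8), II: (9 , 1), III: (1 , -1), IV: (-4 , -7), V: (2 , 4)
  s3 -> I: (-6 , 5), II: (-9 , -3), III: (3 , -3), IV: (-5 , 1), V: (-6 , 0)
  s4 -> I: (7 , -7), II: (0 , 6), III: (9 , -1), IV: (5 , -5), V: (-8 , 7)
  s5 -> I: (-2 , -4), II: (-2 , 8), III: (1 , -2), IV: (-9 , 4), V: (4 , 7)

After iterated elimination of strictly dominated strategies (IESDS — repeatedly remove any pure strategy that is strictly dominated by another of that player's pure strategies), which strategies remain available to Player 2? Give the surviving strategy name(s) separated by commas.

I, II, V

For Player 1, s1 strictly dominates s5 on the remaining columns (I: 7>-2, II: 2>-2, III: 2>1, IV: -6>-9, V: 8>4); eliminate s5.
Player 2's strategy III is strictly dominated by V (s1: -1>-2, s2: 4>-1, s3: 0>-3, s4: 7>-1) and is removed.
For Player 1, s2 strictly dominates s3 on the remaining columns (I: -1>-6, II: 9>-9, IV: -4>-5, V: 2>-6); eliminate s3.
Player 2's strategy IV is strictly dominated by II (s1: 3>-2, s2: 1>-7, s4: 6>-5) and is removed.
Among the remaining strategies, none is strictly dominated by another pure strategy of the same player, so the elimination stops.
Surviving strategies — Player 1: {s1, s2, s4}; Player 2: {I, II, V}.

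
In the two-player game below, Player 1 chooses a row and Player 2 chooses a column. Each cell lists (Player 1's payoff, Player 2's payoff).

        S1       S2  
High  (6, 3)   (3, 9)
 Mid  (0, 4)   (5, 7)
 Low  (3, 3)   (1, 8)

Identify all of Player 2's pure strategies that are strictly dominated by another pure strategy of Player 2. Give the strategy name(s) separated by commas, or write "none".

S2 strictly dominates S1 — High: 9>3, Mid: 7>4, Low: 8>3.
S2 is not dominated — it holds its own against S1 at High (9>3).

S1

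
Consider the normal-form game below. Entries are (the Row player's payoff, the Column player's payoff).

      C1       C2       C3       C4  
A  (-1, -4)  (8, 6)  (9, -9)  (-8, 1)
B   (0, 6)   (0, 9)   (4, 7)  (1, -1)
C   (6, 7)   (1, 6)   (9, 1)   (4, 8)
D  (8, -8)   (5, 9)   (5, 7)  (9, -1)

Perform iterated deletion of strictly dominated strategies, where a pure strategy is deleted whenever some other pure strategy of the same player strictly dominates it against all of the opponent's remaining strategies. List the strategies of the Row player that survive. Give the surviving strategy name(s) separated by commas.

A

The Row player's strategy B is strictly dominated by C (C1: 6>0, C2: 1>0, C3: 9>4, C4: 4>1) and is removed.
For the Column player, C4 strictly dominates C1 on the remaining rows (A: 1>-4, C: 8>7, D: -1>-8); eliminate C1.
Column C3 is eliminated: C2 beats it against every remaining row (A: 6>-9, C: 6>1, D: 9>7).
Row C is eliminated: D beats it against every remaining column (C2: 5>1, C4: 9>4).
Column C4 is eliminated: C2 beats it against every remaining row (A: 6>1, D: 9>-1).
For the Row player, A strictly dominates D on the remaining columns (C2: 8>5); eliminate D.
Among the remaining strategies, none is strictly dominated by another pure strategy of the same player, so the elimination stops.
Surviving strategies — the Row player: {A}; the Column player: {C2}.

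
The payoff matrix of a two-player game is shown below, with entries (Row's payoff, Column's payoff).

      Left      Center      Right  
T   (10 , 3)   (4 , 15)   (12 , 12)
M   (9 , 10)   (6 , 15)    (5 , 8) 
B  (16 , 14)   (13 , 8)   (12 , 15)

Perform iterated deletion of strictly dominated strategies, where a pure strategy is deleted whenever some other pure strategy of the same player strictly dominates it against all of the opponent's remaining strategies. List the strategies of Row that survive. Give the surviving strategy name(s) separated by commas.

T, B

For Row, B strictly dominates M on the remaining columns (Left: 16>9, Center: 13>6, Right: 12>5); eliminate M.
For Column, Right strictly dominates Left on the remaining rows (T: 12>3, B: 15>14); eliminate Left.
Among the remaining strategies, none is strictly dominated by another pure strategy of the same player, so the elimination stops.
Surviving strategies — Row: {T, B}; Column: {Center, Right}.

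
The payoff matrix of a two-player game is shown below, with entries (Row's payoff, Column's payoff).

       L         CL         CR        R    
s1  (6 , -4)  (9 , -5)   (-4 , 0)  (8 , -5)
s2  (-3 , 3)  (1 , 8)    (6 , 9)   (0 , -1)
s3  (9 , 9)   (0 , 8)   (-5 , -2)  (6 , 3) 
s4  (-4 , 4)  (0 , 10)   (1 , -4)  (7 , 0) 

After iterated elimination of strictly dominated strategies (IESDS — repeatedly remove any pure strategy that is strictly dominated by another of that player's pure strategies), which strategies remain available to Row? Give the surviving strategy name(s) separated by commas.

s1, s2, s3

For Column, L strictly dominates R on the remaining rows (s1: -4>-5, s2: 3>-1, s3: 9>3, s4: 4>0); eliminate R.
Row s4 is eliminated: s2 beats it against every remaining column (L: -3>-4, CL: 1>0, CR: 6>1).
Among the remaining strategies, none is strictly dominated by another pure strategy of the same player, so the elimination stops.
Surviving strategies — Row: {s1, s2, s3}; Column: {L, CL, CR}.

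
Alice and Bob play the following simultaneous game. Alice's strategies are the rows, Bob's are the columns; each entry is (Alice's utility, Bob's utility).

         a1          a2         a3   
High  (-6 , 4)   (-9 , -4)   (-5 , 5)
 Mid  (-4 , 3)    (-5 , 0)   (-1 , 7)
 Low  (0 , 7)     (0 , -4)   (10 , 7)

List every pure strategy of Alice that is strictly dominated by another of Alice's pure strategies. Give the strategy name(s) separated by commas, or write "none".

Mid strictly dominates High — a1: -4>-6, a2: -5>-9, a3: -1>-5.
Mid is strictly dominated by Low (a1: 0>-4, a2: 0>-5, a3: 10>-1).
Low: no other strategy beats it everywhere (High at a1 (0>-6); Mid at a1 (0>-4)).

High, Mid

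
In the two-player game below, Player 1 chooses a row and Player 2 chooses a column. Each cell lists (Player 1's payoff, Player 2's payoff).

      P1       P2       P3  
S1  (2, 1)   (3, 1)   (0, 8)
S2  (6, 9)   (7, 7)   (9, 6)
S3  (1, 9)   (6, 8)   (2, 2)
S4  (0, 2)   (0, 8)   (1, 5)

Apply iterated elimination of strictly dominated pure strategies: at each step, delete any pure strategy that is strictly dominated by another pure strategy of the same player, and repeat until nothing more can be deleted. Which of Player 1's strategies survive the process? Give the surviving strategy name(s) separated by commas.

Player 1's strategy S1 is strictly dominated by S2 (P1: 6>2, P2: 7>3, P3: 9>0) and is removed.
Player 1's strategy S3 is strictly dominated by S2 (P1: 6>1, P2: 7>6, P3: 9>2) and is removed.
Row S4 is eliminated: S2 beats it against every remaining column (P1: 6>0, P2: 7>0, P3: 9>1).
Player 2's strategy P2 is strictly dominated by P1 (S2: 9>7) and is removed.
Player 2's strategy P3 is strictly dominated by P1 (S2: 9>6) and is removed.
Among the remaining strategies, none is strictly dominated by another pure strategy of the same player, so the elimination stops.
Surviving strategies — Player 1: {S2}; Player 2: {P1}.

S2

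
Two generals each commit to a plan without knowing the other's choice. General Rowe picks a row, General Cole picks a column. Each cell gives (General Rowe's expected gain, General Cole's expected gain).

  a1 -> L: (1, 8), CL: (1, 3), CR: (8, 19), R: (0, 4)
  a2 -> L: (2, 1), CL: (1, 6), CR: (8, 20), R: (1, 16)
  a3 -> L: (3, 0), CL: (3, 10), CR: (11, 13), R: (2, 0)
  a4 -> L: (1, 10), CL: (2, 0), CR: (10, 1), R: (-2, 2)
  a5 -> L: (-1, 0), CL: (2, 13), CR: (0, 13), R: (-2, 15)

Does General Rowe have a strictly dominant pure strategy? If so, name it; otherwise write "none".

a3 vs a1: L: 3>1, CL: 3>1, CR: 11>8, R: 2>0.
a3 vs a2: L: 3>2, CL: 3>1, CR: 11>8, R: 2>1.
a3 vs a4: L: 3>1, CL: 3>2, CR: 11>10, R: 2>-2.
a3 vs a5: L: 3>-1, CL: 3>2, CR: 11>0, R: 2>-2.
a3 strictly beats every other strategy against every opponent action, so it is strictly dominant.

a3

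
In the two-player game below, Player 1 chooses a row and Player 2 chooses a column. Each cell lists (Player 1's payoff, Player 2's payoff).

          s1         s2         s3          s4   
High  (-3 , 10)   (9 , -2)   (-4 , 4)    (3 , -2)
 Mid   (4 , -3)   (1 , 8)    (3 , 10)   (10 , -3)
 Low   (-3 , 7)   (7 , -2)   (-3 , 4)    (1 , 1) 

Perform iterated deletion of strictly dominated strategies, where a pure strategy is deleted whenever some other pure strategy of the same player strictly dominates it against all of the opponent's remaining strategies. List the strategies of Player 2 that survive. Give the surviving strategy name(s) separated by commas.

s3

Column s2 is eliminated: s3 beats it against every remaining row (High: 4>-2, Mid: 10>8, Low: 4>-2).
Player 1's strategy High is strictly dominated by Mid (s1: 4>-3, s3: 3>-4, s4: 10>3) and is removed.
Row Low is eliminated: Mid beats it against every remaining column (s1: 4>-3, s3: 3>-3, s4: 10>1).
For Player 2, s3 strictly dominates s1 on the remaining rows (Mid: 10>-3); eliminate s1.
Column s4 is eliminated: s3 beats it against every remaining row (Mid: 10>-3).
Among the remaining strategies, none is strictly dominated by another pure strategy of the same player, so the elimination stops.
Surviving strategies — Player 1: {Mid}; Player 2: {s3}.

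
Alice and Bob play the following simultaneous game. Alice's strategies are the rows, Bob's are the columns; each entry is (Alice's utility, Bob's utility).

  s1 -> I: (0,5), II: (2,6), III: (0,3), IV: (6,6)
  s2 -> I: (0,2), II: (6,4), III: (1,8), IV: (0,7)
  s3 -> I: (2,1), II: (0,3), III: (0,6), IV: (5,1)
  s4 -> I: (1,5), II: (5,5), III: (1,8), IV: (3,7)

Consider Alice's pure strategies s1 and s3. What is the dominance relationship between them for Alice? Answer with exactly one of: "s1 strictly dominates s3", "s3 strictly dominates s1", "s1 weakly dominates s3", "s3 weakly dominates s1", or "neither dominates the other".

Compare s1 to s3 across every action of Bob: I: 0<2, II: 2>0, III: 0=0, IV: 6>5.
s1 does better at II, IV but worse at I; neither strategy dominates the other.

neither dominates the other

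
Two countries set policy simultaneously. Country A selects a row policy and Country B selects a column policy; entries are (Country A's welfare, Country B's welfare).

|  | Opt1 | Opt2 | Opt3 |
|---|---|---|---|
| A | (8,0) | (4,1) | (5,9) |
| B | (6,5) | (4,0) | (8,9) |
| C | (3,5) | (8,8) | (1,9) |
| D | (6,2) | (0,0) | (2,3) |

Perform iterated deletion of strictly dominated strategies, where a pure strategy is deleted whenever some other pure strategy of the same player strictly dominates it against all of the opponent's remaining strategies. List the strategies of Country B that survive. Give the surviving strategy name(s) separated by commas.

Opt3

For Country A, A strictly dominates D on the remaining columns (Opt1: 8>6, Opt2: 4>0, Opt3: 5>2); eliminate D.
For Country B, Opt3 strictly dominates Opt1 on the remaining rows (A: 9>0, B: 9>5, C: 9>5); eliminate Opt1.
Column Opt2 is eliminated: Opt3 beats it against every remaining row (A: 9>1, B: 9>0, C: 9>8).
For Country A, B strictly dominates A on the remaining columns (Opt3: 8>5); eliminate A.
Row C is eliminated: B beats it against every remaining column (Opt3: 8>1).
Among the remaining strategies, none is strictly dominated by another pure strategy of the same player, so the elimination stops.
Surviving strategies — Country A: {B}; Country B: {Opt3}.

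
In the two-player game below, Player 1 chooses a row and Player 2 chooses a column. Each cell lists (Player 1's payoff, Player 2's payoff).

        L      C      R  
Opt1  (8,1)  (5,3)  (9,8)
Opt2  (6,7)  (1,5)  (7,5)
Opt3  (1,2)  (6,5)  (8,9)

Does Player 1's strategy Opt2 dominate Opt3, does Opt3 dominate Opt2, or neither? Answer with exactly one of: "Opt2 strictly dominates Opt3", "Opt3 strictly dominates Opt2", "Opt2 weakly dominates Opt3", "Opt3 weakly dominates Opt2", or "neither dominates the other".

Opt2's payoffs vs Opt3's, by Player 2's action — L: 6>1, C: 1<6, R: 7<8.
Opt2 does better at L but worse at C, R; neither strategy dominates the other.

neither dominates the other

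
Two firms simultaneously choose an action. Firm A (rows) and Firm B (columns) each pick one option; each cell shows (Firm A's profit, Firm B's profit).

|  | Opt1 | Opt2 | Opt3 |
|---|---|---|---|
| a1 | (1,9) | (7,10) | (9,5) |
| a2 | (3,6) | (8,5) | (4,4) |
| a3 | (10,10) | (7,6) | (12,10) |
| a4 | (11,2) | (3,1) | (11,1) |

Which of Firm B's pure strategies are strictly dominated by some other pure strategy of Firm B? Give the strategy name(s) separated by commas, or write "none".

Opt1 is not dominated — it holds its own against Opt2 at a2 (6>5); Opt3 at a1 (9>5).
Opt2 is not dominated — it holds its own against Opt1 at a1 (10>9); Opt3 at a1 (10>5).
Opt3 is not dominated — it holds its own against Opt1 at a3 (10=10); Opt2 at a3 (10>6).

none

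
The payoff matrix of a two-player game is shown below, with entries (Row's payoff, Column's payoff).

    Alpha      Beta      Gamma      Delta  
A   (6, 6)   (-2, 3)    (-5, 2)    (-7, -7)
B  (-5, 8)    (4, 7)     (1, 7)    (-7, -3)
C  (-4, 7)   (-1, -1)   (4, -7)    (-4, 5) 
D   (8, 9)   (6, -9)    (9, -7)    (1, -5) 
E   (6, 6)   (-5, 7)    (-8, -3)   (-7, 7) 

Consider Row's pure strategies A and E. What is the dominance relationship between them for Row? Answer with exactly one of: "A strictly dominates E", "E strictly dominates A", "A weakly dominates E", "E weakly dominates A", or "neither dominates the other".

A's payoffs vs E's, by Column's action — Alpha: 6=6, Beta: -2>-5, Gamma: -5>-8, Delta: -7=-7.
A is at least as good everywhere and strictly better somewhere (tied only at Alpha, Delta), so A weakly but not strictly dominates E.

A weakly dominates E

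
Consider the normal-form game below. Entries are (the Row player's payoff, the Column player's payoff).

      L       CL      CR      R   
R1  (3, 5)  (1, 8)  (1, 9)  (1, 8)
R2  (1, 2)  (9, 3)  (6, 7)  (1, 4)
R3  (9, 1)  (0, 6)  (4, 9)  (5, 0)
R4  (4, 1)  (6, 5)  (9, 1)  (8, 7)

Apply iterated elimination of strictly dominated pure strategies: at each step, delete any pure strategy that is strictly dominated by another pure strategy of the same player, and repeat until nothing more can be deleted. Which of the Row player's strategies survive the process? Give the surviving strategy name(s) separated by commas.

For the Row player, R4 strictly dominates R1 on the remaining columns (L: 4>3, CL: 6>1, CR: 9>1, R: 8>1); eliminate R1.
Column L is eliminated: CL beats it against every remaining row (R2: 3>2, R3: 6>1, R4: 5>1).
For the Row player, R4 strictly dominates R3 on the remaining columns (CL: 6>0, CR: 9>4, R: 8>5); eliminate R3.
Column CL is eliminated: R beats it against every remaining row (R2: 4>3, R4: 7>5).
Row R2 is eliminated: R4 beats it against every remaining column (CR: 9>6, R: 8>1).
Column CR is eliminated: R beats it against every remaining row (R4: 7>1).
Among the remaining strategies, none is strictly dominated by another pure strategy of the same player, so the elimination stops.
Surviving strategies — the Row player: {R4}; the Column player: {R}.

R4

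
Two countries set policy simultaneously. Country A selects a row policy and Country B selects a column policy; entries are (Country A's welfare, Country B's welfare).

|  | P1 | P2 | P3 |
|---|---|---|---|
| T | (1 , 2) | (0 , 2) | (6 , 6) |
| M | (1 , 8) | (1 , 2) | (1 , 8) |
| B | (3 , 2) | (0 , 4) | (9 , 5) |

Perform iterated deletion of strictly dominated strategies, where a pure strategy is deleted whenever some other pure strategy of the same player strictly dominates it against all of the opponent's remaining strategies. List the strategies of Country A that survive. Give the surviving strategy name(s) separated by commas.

B

For Country B, P3 strictly dominates P2 on the remaining rows (T: 6>2, M: 8>2, B: 5>4); eliminate P2.
Country A's strategy T is strictly dominated by B (P1: 3>1, P3: 9>6) and is removed.
Row M is eliminated: B beats it against every remaining column (P1: 3>1, P3: 9>1).
Country B's strategy P1 is strictly dominated by P3 (B: 5>2) and is removed.
Among the remaining strategies, none is strictly dominated by another pure strategy of the same player, so the elimination stops.
Surviving strategies — Country A: {B}; Country B: {P3}.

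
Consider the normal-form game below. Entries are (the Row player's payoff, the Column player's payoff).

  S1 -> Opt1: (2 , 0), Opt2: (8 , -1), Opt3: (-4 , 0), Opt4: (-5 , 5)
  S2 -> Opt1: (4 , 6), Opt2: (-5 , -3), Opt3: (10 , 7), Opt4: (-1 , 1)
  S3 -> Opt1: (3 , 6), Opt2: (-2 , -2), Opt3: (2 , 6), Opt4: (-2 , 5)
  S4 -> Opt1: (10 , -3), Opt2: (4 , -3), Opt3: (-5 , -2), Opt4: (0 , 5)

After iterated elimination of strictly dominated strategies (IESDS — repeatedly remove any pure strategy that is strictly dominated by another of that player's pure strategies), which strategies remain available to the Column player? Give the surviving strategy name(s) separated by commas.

Opt3, Opt4

The Column player's strategy Opt2 is strictly dominated by Opt3 (S1: 0>-1, S2: 7>-3, S3: 6>-2, S4: -2>-3) and is removed.
For the Row player, S2 strictly dominates S1 on the remaining columns (Opt1: 4>2, Opt3: 10>-4, Opt4: -1>-5); eliminate S1.
Row S3 is eliminated: S2 beats it against every remaining column (Opt1: 4>3, Opt3: 10>2, Opt4: -1>-2).
The Column player's strategy Opt1 is strictly dominated by Opt3 (S2: 7>6, S4: -2>-3) and is removed.
Among the remaining strategies, none is strictly dominated by another pure strategy of the same player, so the elimination stops.
Surviving strategies — the Row player: {S2, S4}; the Column player: {Opt3, Opt4}.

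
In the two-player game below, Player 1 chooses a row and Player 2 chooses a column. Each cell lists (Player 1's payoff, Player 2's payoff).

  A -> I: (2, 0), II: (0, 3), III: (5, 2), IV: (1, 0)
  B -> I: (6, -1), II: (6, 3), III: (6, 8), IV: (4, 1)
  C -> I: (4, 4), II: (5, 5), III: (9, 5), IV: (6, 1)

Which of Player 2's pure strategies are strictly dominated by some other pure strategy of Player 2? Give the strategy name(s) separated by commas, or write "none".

I is strictly dominated by II (A: 3>0, B: 3>-1, C: 5>4).
II is not dominated — it holds its own against I at A (3>0); III at A (3>2); IV at A (3>0).
Nothing dominates III: I at A (2>0); II at B (8>3); IV at A (2>0).
II strictly dominates IV — A: 3>0, B: 3>1, C: 5>1.

I, IV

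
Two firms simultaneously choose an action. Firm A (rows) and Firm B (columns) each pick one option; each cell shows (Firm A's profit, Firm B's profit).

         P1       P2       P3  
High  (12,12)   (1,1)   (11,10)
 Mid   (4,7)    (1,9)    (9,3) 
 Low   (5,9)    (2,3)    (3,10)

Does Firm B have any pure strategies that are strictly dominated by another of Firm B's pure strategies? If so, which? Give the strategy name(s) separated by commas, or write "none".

none

P1: no other strategy beats it everywhere (P2 at High (12>1); P3 at High (12>10)).
Nothing dominates P2: P1 at Mid (9>7); P3 at Mid (9>3).
P3 is not dominated — it holds its own against P1 at Low (10>9); P2 at High (10>1).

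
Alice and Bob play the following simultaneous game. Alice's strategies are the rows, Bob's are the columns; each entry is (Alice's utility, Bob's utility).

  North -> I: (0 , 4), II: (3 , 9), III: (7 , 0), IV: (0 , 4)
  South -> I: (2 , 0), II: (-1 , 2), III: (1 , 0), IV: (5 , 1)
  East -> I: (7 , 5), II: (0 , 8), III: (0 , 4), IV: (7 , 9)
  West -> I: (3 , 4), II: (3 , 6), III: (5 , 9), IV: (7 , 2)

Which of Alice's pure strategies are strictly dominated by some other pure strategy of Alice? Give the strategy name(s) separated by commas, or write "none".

South

North: no other strategy beats it everywhere (South at II (3>-1); East at II (3>0); West at II (3=3)).
South: dominated, since West does at least as well everywhere (I: 3>2, II: 3>-1, III: 5>1, IV: 7>5).
East: no other strategy beats it everywhere (North at I (7>0); South at I (7>2); West at I (7>3)).
West is not dominated — it holds its own against North at I (3>0); South at I (3>2); East at II (3>0).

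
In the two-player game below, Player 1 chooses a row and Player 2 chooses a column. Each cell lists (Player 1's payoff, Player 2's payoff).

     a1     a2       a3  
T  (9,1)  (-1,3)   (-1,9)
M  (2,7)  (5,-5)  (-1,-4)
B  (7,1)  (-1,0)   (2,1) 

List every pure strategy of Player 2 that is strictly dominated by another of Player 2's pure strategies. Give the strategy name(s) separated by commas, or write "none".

a1: no other strategy beats it everywhere (a2 at M (7>-5); a3 at M (7>-4)).
a2: dominated, since a3 does at least as well everywhere (T: 9>3, M: -4>-5, B: 1>0).
Nothing dominates a3: a1 at T (9>1); a2 at T (9>3).

a2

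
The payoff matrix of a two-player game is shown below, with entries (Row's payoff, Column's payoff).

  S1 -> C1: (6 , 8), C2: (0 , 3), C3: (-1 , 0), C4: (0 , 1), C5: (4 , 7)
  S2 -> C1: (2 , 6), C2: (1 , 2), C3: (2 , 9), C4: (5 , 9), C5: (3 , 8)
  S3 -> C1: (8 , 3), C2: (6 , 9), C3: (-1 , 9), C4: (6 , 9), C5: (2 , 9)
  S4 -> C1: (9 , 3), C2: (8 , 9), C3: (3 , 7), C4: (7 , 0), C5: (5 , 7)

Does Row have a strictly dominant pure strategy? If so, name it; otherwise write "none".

S4

S4 vs S1: C1: 9>6, C2: 8>0, C3: 3>-1, C4: 7>0, C5: 5>4.
S4 vs S2: C1: 9>2, C2: 8>1, C3: 3>2, C4: 7>5, C5: 5>3.
S4 vs S3: C1: 9>8, C2: 8>6, C3: 3>-1, C4: 7>6, C5: 5>2.
S4 strictly beats every other strategy against every opponent action, so it is strictly dominant.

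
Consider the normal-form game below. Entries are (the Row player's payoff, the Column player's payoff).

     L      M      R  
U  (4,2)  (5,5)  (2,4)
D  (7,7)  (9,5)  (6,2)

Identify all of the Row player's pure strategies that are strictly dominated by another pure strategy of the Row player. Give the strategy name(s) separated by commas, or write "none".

U: dominated, since D does at least as well everywhere (L: 7>4, M: 9>5, R: 6>2).
D is not dominated — it holds its own against U at L (7>4).

U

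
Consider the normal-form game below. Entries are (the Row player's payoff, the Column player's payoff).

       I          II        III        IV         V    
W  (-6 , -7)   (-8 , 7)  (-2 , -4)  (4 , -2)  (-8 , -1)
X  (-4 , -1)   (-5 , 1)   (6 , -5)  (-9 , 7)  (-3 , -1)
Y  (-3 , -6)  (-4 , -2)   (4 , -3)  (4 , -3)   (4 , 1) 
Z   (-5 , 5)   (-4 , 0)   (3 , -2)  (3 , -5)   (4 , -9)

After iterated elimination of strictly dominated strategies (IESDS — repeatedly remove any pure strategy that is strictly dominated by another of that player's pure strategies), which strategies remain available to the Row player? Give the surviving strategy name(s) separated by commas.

The Column player's strategy III is strictly dominated by II (W: 7>-4, X: 1>-5, Y: -2>-3, Z: 0>-2) and is removed.
For the Row player, Y strictly dominates X on the remaining columns (I: -3>-4, II: -4>-5, IV: 4>-9, V: 4>-3); eliminate X.
Column IV is eliminated: II beats it against every remaining row (W: 7>-2, Y: -2>-3, Z: 0>-5).
Row W is eliminated: Y beats it against every remaining column (I: -3>-6, II: -4>-8, V: 4>-8).
Among the remaining strategies, none is strictly dominated by another pure strategy of the same player, so the elimination stops.
Surviving strategies — the Row player: {Y, Z}; the Column player: {I, II, V}.

Y, Z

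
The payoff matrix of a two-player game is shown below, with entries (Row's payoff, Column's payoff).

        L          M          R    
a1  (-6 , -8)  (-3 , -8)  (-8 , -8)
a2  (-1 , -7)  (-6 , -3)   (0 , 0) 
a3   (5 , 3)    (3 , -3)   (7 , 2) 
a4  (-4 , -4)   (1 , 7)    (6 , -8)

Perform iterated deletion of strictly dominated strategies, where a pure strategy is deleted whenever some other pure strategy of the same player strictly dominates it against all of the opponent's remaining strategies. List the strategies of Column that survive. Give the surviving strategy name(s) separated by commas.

Row's strategy a1 is strictly dominated by a3 (L: 5>-6, M: 3>-3, R: 7>-8) and is removed.
Row a2 is eliminated: a3 beats it against every remaining column (L: 5>-1, M: 3>-6, R: 7>0).
For Row, a3 strictly dominates a4 on the remaining columns (L: 5>-4, M: 3>1, R: 7>6); eliminate a4.
Column's strategy M is strictly dominated by L (a3: 3>-3) and is removed.
Column R is eliminated: L beats it against every remaining row (a3: 3>2).
Among the remaining strategies, none is strictly dominated by another pure strategy of the same player, so the elimination stops.
Surviving strategies — Row: {a3}; Column: {L}.

L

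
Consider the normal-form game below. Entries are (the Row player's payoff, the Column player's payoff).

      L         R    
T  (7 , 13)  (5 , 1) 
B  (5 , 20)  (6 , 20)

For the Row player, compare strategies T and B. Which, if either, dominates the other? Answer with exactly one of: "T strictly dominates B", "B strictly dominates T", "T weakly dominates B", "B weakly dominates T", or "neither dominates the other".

neither dominates the other

Compare T to B across each opponent action: L: 7>5, R: 5<6.
T does better at L but worse at R; neither strategy dominates the other.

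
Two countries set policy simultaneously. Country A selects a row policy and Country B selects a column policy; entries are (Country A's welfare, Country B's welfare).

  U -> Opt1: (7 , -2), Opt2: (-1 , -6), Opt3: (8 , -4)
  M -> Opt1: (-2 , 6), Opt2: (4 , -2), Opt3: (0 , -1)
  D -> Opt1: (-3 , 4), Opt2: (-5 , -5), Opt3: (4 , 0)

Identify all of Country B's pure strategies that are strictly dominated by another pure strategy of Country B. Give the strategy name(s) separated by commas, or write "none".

Opt1 is not dominated — it holds its own against Opt2 at U (-2>-6); Opt3 at U (-2>-4).
Opt2: dominated, since Opt1 does at least as well everywhere (U: -2>-6, M: 6>-2, D: 4>-5).
Opt1 strictly dominates Opt3 — U: -2>-4, M: 6>-1, D: 4>0.

Opt2, Opt3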